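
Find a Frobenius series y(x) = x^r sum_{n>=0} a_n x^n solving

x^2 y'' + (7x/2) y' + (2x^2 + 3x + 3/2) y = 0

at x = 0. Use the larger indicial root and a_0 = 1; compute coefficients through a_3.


Write in Frobenius form y'' + (p(x)/x) y' + (q(x)/x^2) y = 0:
  p(x) = 7/2,  q(x) = 2x^2 + 3x + 3/2.
Indicial equation: r(r-1) + (7/2) r + (3/2) = 0 -> roots r_1 = -1, r_2 = -3/2.
Take r = r_1 = -1. Let y(x) = x^r sum_{n>=0} a_n x^n with a_0 = 1.
Substitute y = x^r sum a_n x^n and match x^{r+n}. The recurrence is
  D(n) a_n + 3 a_{n-1} + 2 a_{n-2} = 0,  where D(n) = (r+n)(r+n-1) + (7/2)(r+n) + (3/2).
  a_n = [-3 a_{n-1} - 2 a_{n-2}] / D(n).
Since the indicial polynomial factors as (r - r_1)(r - r_2), D(n) = (r_1 + n - r_1)(r_1 + n - r_2) = n(n + 1/2).
Evaluating step by step (a_0 = 1):
  n = 1: D(1) = 1(1 + 1/2) = 3/2; numerator = -3(1) = -3; a_1 = (-3)/(3/2) = -2
  n = 2: D(2) = 2(2 + 1/2) = 5; numerator = -3(-2) - 2(1) = 4; a_2 = (4)/(5) = 4/5
  n = 3: D(3) = 3(3 + 1/2) = 21/2; numerator = -3(4/5) - 2(-2) = 8/5; a_3 = (8/5)/(21/2) = 16/105

r = -1; a_0 = 1; a_1 = -2; a_2 = 4/5; a_3 = 16/105


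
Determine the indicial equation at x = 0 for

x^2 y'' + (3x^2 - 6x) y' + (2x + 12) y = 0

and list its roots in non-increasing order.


Divide by x^2 to reach normal form y'' + P_1(x) y' + P_2(x) y = 0 with P_1(x) = 3 - 6/x and P_2(x) = 2/x + 12/x^2.
x = 0 is a singular point because the y'-coefficient 3 - 6/x has a pole at x = 0 and the y-coefficient 2/x + 12/x^2 has a pole at x = 0.
It is a regular singular point because x P_1(x) = p(x) = 3x - 6 and x^2 P_2(x) = q(x) = 2x + 12 are polynomials, hence analytic at x = 0.
p(0) = -6,  q(0) = 12.
Indicial equation: r(r-1) + p(0) r + q(0) = 0, i.e. r^2 + (p(0) - 1) r + q(0) = 0, i.e. r^2 - 7 r + 12 = 0.
Discriminant: (-7)^2 - 4(12) = 1, so r = (7 ± 1)/2.
Solving: r_1 = 4, r_2 = 3.

indicial: r^2 - 7 r + 12 = 0; roots r_1 = 4, r_2 = 3


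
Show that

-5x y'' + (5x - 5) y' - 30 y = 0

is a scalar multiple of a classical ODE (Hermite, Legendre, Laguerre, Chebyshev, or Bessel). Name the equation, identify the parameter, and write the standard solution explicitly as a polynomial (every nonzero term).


All three coefficients share the factor -5; dividing through by -5 gives  x y'' + (1 - x) y' + 6 y = 0.
This matches the Laguerre equation x y'' + (1 - x) y' + n y = 0 with n = 6; the polynomial solution is L_6(x).
With y = sum_k a_k x^k, matching x^k gives (k+1)k a_{k+1} + (k+1) a_{k+1} - k a_k + n a_k = 0, i.e. (k+1)^2 a_{k+1} = (k - n) a_k = (k - 6) a_k. The right side vanishes at k = 6, so the series terminates at degree 6.
Standard normalization L_n(0) = 1 gives a_0 = 1. Work upward with a_{k+1} = (k - 6) a_k / (k+1)^2:
  a_1 = (0 - 6)(1) / 1^2 = -6/1 = -6
  a_2 = (1 - 6)(-6) / 2^2 = 30/4 = 15/2
  a_3 = (2 - 6)(15/2) / 3^2 = -30/9 = -10/3
  a_4 = (3 - 6)(-10/3) / 4^2 = 10/16 = 5/8
  a_5 = (4 - 6)(5/8) / 5^2 = (-5/4)/25 = -1/20
  a_6 = (5 - 6)(-1/20) / 6^2 = (1/20)/36 = 1/720
Hence L_6(x) = x^6/720 - x^5/20 + 5 x^4/8 - 10 x^3/3 + 15 x^2/2 - 6 x + 1.

L_6(x); series = x^6/720 - x^5/20 + 5 x^4/8 - 10 x^3/3 + 15 x^2/2 - 6 x + 1


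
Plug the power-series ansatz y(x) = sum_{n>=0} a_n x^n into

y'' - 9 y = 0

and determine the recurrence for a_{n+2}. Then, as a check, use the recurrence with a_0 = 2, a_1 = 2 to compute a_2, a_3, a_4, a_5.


Substitute y = sum_n a_n x^n into y'' + (const) y = 0.
y''(x) = sum_{n>=0} (n+2)(n+1) a_{n+2} x^n.
The ODE becomes sum_n [(n+2)(n+1) a_{n+2} - 9 a_n] x^n = 0.
Setting each coefficient to zero gives the recurrence:
  (n+2)(n+1) a_{n+2} - 9 a_n = 0,
  a_{n+2} = 9 / ((n+1)(n+2)) a_n.

Check with a_0 = 2, a_1 = 2 (apply the recurrence for n = 0, 1, 2, 3): a_0 = 2, a_1 = 2, a_2 = 9, a_3 = 3, a_4 = 27/4, a_5 = 27/20.

a_{n+2} = 9/((n+1)(n+2)) * a_n; check: a_0 = 2, a_1 = 2, a_2 = 9, a_3 = 3, a_4 = 27/4, a_5 = 27/20


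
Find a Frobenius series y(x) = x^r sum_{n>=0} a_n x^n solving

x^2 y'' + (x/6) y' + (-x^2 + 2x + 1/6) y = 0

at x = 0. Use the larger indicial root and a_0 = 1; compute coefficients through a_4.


Write in Frobenius form y'' + (p(x)/x) y' + (q(x)/x^2) y = 0:
  p(x) = 1/6,  q(x) = -x^2 + 2x + 1/6.
Indicial equation: r(r-1) + (1/6) r + (1/6) = 0 -> roots r_1 = 1/2, r_2 = 1/3.
Take r = r_1 = 1/2. Let y(x) = x^r sum_{n>=0} a_n x^n with a_0 = 1.
Substitute y = x^r sum a_n x^n and match x^{r+n}. The recurrence is
  D(n) a_n + 2 a_{n-1} - 1 a_{n-2} = 0,  where D(n) = (r+n)(r+n-1) + (1/6)(r+n) + (1/6).
  a_n = [-2 a_{n-1} + 1 a_{n-2}] / D(n).
Since the indicial polynomial factors as (r - r_1)(r - r_2), D(n) = (r_1 + n - r_1)(r_1 + n - r_2) = n(n + 1/6).
Evaluating step by step (a_0 = 1):
  n = 1: D(1) = 1(1 + 1/6) = 7/6; numerator = -2(1) = -2; a_1 = (-2)/(7/6) = -12/7
  n = 2: D(2) = 2(2 + 1/6) = 13/3; numerator = -2(-12/7) + 1(1) = 31/7; a_2 = (31/7)/(13/3) = 93/91
  n = 3: D(3) = 3(3 + 1/6) = 19/2; numerator = -2(93/91) + 1(-12/7) = -342/91; a_3 = (-342/91)/(19/2) = -36/91
  n = 4: D(4) = 4(4 + 1/6) = 50/3; numerator = -2(-36/91) + 1(93/91) = 165/91; a_4 = (165/91)/(50/3) = 99/910

r = 1/2; a_0 = 1; a_1 = -12/7; a_2 = 93/91; a_3 = -36/91; a_4 = 99/910


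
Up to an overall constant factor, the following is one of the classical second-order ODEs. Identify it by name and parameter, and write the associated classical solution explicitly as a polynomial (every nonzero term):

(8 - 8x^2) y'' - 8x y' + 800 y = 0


All three coefficients share the factor 8; dividing through by 8 gives  (1 - x^2) y'' - x y' + 100 y = 0.
This matches the Chebyshev equation (1 - x^2) y'' - x y' + n^2 y = 0 (note the -x y' term, not -2x y') with n^2 = 100, so n = 10; the polynomial solution is T_10(x).
With y = sum_k a_k x^k, matching x^k gives (k+2)(k+1) a_{k+2} = (k^2 - n^2) a_k = (k - 10)(k + 10) a_k. The right side vanishes at k = 10, so the series with the parity of 10 terminates at degree 10.
Standard normalization: leading coefficient of T_n is 2^(n-1), so a_10 = 2^9 = 512. Work downward with a_k = (k+1)(k+2) a_{k+2} / ((k - 10)(k + 10)):
  a_8 = (9)(10)(512) / ((8 - 10)(8 + 10)) = 46080/(-36) = -1280
  a_6 = (7)(8)(-1280) / ((6 - 10)(6 + 10)) = -71680/(-64) = 1120
  a_4 = (5)(6)(1120) / ((4 - 10)(4 + 10)) = 33600/(-84) = -400
  a_2 = (3)(4)(-400) / ((2 - 10)(2 + 10)) = -4800/(-96) = 50
  a_0 = (1)(2)(50) / ((0 - 10)(0 + 10)) = 100/(-100) = -1
Hence T_10(x) = 512 x^10 - 1280 x^8 + 1120 x^6 - 400 x^4 + 50 x^2 - 1.

T_10(x); series = 512 x^10 - 1280 x^8 + 1120 x^6 - 400 x^4 + 50 x^2 - 1


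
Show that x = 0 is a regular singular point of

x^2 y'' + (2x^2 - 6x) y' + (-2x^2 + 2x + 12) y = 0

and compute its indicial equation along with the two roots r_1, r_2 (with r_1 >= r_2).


Divide by x^2 to reach normal form y'' + P_1(x) y' + P_2(x) y = 0 with P_1(x) = 2 - 6/x and P_2(x) = -2 + 2/x + 12/x^2.
x = 0 is a singular point because the y'-coefficient 2 - 6/x has a pole at x = 0 and the y-coefficient -2 + 2/x + 12/x^2 has a pole at x = 0.
It is a regular singular point because x P_1(x) = p(x) = 2x - 6 and x^2 P_2(x) = q(x) = -2x^2 + 2x + 12 are polynomials, hence analytic at x = 0.
p(0) = -6,  q(0) = 12.
Indicial equation: r(r-1) + p(0) r + q(0) = 0, i.e. r^2 + (p(0) - 1) r + q(0) = 0, i.e. r^2 - 7 r + 12 = 0.
Discriminant: (-7)^2 - 4(12) = 1, so r = (7 ± 1)/2.
Solving: r_1 = 4, r_2 = 3.

indicial: r^2 - 7 r + 12 = 0; roots r_1 = 4, r_2 = 3


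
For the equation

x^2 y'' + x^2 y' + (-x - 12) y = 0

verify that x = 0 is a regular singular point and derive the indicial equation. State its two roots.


Divide by x^2 to reach normal form y'' + P_1(x) y' + P_2(x) y = 0 with P_1(x) = 1 and P_2(x) = -1/x - 12/x^2.
x = 0 is a singular point because the y-coefficient -1/x - 12/x^2 has a pole at x = 0.
It is a regular singular point because x P_1(x) = p(x) = x and x^2 P_2(x) = q(x) = -x - 12 are polynomials, hence analytic at x = 0.
p(0) = 0,  q(0) = -12.
Indicial equation: r(r-1) + p(0) r + q(0) = 0, i.e. r^2 + (p(0) - 1) r + q(0) = 0, i.e. r^2 - 1 r - 12 = 0.
Discriminant: (-1)^2 - 4(-12) = 49, so r = (1 ± 7)/2.
Solving: r_1 = 4, r_2 = -3.

indicial: r^2 - 1 r - 12 = 0; roots r_1 = 4, r_2 = -3


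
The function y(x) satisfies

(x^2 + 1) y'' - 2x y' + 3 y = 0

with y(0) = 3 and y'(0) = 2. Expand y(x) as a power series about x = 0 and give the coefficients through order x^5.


Ansatz: y(x) = sum_{n>=0} a_n x^n, so y'(x) = sum_{n>=1} n a_n x^(n-1) and y''(x) = sum_{n>=2} n(n-1) a_n x^(n-2).
Substitute into P(x) y'' + Q(x) y' + R(x) y = 0 with P(x) = x^2 + 1, Q(x) = -2x, R(x) = 3, and match powers of x.
Initial conditions: a_0 = 3, a_1 = 2.
Setting the coefficient of each power of x to zero and solving order by order (substituting the coefficients already found):
  x^0: 2 a_2 + 3 a_0 = 0  ->  2 a_2 = -3 a_0 = -9  ->  a_2 = -9/2
  x^1: 6 a_3 + a_1 = 0  ->  6 a_3 = -a_1 = -2  ->  a_3 = -1/3
  x^2: 12 a_4 + a_2 = 0  ->  12 a_4 = -a_2 = 9/2  ->  a_4 = 3/8
  x^3: 20 a_5 + 3 a_3 = 0  ->  20 a_5 = -3 a_3 = 1  ->  a_5 = 1/20
Truncated series: y(x) = 3 + 2 x - (9/2) x^2 - (1/3) x^3 + (3/8) x^4 + (1/20) x^5 + O(x^6).

a_0 = 3; a_1 = 2; a_2 = -9/2; a_3 = -1/3; a_4 = 3/8; a_5 = 1/20


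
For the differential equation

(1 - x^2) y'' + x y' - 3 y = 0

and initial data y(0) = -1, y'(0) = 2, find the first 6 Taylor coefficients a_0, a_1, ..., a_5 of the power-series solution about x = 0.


Ansatz: y(x) = sum_{n>=0} a_n x^n, so y'(x) = sum_{n>=1} n a_n x^(n-1) and y''(x) = sum_{n>=2} n(n-1) a_n x^(n-2).
Substitute into P(x) y'' + Q(x) y' + R(x) y = 0 with P(x) = 1 - x^2, Q(x) = x, R(x) = -3, and match powers of x.
Initial conditions: a_0 = -1, a_1 = 2.
Setting the coefficient of each power of x to zero and solving order by order (substituting the coefficients already found):
  x^0: 2 a_2 - 3 a_0 = 0  ->  2 a_2 = 3 a_0 = -3  ->  a_2 = -3/2
  x^1: 6 a_3 - 2 a_1 = 0  ->  6 a_3 = 2 a_1 = 4  ->  a_3 = 2/3
  x^2: 12 a_4 - 3 a_2 = 0  ->  12 a_4 = 3 a_2 = -9/2  ->  a_4 = -3/8
  x^3: 20 a_5 - 6 a_3 = 0  ->  20 a_5 = 6 a_3 = 4  ->  a_5 = 1/5
Truncated series: y(x) = -1 + 2 x - (3/2) x^2 + (2/3) x^3 - (3/8) x^4 + (1/5) x^5 + O(x^6).

a_0 = -1; a_1 = 2; a_2 = -3/2; a_3 = 2/3; a_4 = -3/8; a_5 = 1/5


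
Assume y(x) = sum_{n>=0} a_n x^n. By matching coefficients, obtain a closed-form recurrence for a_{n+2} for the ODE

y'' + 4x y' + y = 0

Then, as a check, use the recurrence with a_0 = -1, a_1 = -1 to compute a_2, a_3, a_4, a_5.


Substitute y = sum_n a_n x^n.
y''(x) has coefficient (n+2)(n+1) a_{n+2} at x^n;
4 x y'(x) has coefficient 4 n a_n at x^n (shift);
y(x) has coefficient 1 a_n at x^n.
Matching x^n: (n+2)(n+1) a_{n+2} + (4n + 1) a_n = 0.
Thus a_{n+2} = (-4n - 1) / ((n+1)(n+2)) * a_n.

Check with a_0 = -1, a_1 = -1 (apply the recurrence for n = 0, 1, 2, 3): a_0 = -1, a_1 = -1, a_2 = 1/2, a_3 = 5/6, a_4 = -3/8, a_5 = -13/24.

a_(n+2) = (-4n - 1) / ((n+1)(n+2)) * a_n; check: a_0 = -1, a_1 = -1, a_2 = 1/2, a_3 = 5/6, a_4 = -3/8, a_5 = -13/24


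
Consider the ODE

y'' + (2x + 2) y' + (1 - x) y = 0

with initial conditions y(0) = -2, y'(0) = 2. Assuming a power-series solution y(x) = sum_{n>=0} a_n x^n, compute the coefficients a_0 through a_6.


Ansatz: y(x) = sum_{n>=0} a_n x^n, so y'(x) = sum_{n>=1} n a_n x^(n-1) and y''(x) = sum_{n>=2} n(n-1) a_n x^(n-2).
Substitute into P(x) y'' + Q(x) y' + R(x) y = 0 with P(x) = 1, Q(x) = 2x + 2, R(x) = 1 - x, and match powers of x.
Initial conditions: a_0 = -2, a_1 = 2.
Setting the coefficient of each power of x to zero and solving order by order (substituting the coefficients already found):
  x^0: 2 a_2 + 2 a_1 + a_0 = 0  ->  2 a_2 = -2 a_1 - a_0 = -2  ->  a_2 = -1
  x^1: 6 a_3 + 4 a_2 + 3 a_1 - a_0 = 0  ->  6 a_3 = -4 a_2 - 3 a_1 + a_0 = -4  ->  a_3 = -2/3
  x^2: 12 a_4 + 6 a_3 + 5 a_2 - a_1 = 0  ->  12 a_4 = -6 a_3 - 5 a_2 + a_1 = 11  ->  a_4 = 11/12
  x^3: 20 a_5 + 8 a_4 + 7 a_3 - a_2 = 0  ->  20 a_5 = -8 a_4 - 7 a_3 + a_2 = -11/3  ->  a_5 = -11/60
  x^4: 30 a_6 + 10 a_5 + 9 a_4 - a_3 = 0  ->  30 a_6 = -10 a_5 - 9 a_4 + a_3 = -85/12  ->  a_6 = -17/72
Truncated series: y(x) = -2 + 2 x - x^2 - (2/3) x^3 + (11/12) x^4 - (11/60) x^5 - (17/72) x^6 + O(x^7).

a_0 = -2; a_1 = 2; a_2 = -1; a_3 = -2/3; a_4 = 11/12; a_5 = -11/60; a_6 = -17/72


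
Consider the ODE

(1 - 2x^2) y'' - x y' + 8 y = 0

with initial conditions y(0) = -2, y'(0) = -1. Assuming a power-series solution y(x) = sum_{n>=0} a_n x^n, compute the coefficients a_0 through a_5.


Ansatz: y(x) = sum_{n>=0} a_n x^n, so y'(x) = sum_{n>=1} n a_n x^(n-1) and y''(x) = sum_{n>=2} n(n-1) a_n x^(n-2).
Substitute into P(x) y'' + Q(x) y' + R(x) y = 0 with P(x) = 1 - 2x^2, Q(x) = -x, R(x) = 8, and match powers of x.
Initial conditions: a_0 = -2, a_1 = -1.
Setting the coefficient of each power of x to zero and solving order by order (substituting the coefficients already found):
  x^0: 2 a_2 + 8 a_0 = 0  ->  2 a_2 = -8 a_0 = 16  ->  a_2 = 8
  x^1: 6 a_3 + 7 a_1 = 0  ->  6 a_3 = -7 a_1 = 7  ->  a_3 = 7/6
  x^2: 12 a_4 + 2 a_2 = 0  ->  12 a_4 = -2 a_2 = -16  ->  a_4 = -4/3
  x^3: 20 a_5 - 7 a_3 = 0  ->  20 a_5 = 7 a_3 = 49/6  ->  a_5 = 49/120
Truncated series: y(x) = -2 - x + 8 x^2 + (7/6) x^3 - (4/3) x^4 + (49/120) x^5 + O(x^6).

a_0 = -2; a_1 = -1; a_2 = 8; a_3 = 7/6; a_4 = -4/3; a_5 = 49/120


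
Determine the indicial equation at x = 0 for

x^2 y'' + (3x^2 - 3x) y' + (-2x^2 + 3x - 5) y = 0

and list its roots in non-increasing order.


Divide by x^2 to reach normal form y'' + P_1(x) y' + P_2(x) y = 0 with P_1(x) = 3 - 3/x and P_2(x) = -2 + 3/x - 5/x^2.
x = 0 is a singular point because the y'-coefficient 3 - 3/x has a pole at x = 0 and the y-coefficient -2 + 3/x - 5/x^2 has a pole at x = 0.
It is a regular singular point because x P_1(x) = p(x) = 3x - 3 and x^2 P_2(x) = q(x) = -2x^2 + 3x - 5 are polynomials, hence analytic at x = 0.
p(0) = -3,  q(0) = -5.
Indicial equation: r(r-1) + p(0) r + q(0) = 0, i.e. r^2 + (p(0) - 1) r + q(0) = 0, i.e. r^2 - 4 r - 5 = 0.
Discriminant: (-4)^2 - 4(-5) = 36, so r = (4 ± 6)/2.
Solving: r_1 = 5, r_2 = -1.

indicial: r^2 - 4 r - 5 = 0; roots r_1 = 5, r_2 = -1


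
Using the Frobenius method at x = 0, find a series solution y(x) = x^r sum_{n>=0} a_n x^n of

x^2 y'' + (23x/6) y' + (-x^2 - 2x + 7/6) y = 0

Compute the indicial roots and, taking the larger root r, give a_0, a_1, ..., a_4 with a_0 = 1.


Write in Frobenius form y'' + (p(x)/x) y' + (q(x)/x^2) y = 0:
  p(x) = 23/6,  q(x) = -x^2 - 2x + 7/6.
Indicial equation: r(r-1) + (23/6) r + (7/6) = 0 -> roots r_1 = -1/2, r_2 = -7/3.
Take r = r_1 = -1/2. Let y(x) = x^r sum_{n>=0} a_n x^n with a_0 = 1.
Substitute y = x^r sum a_n x^n and match x^{r+n}. The recurrence is
  D(n) a_n - 2 a_{n-1} - 1 a_{n-2} = 0,  where D(n) = (r+n)(r+n-1) + (23/6)(r+n) + (7/6).
  a_n = [2 a_{n-1} + 1 a_{n-2}] / D(n).
Since the indicial polynomial factors as (r - r_1)(r - r_2), D(n) = (r_1 + n - r_1)(r_1 + n - r_2) = n(n + 11/6).
Evaluating step by step (a_0 = 1):
  n = 1: D(1) = 1(1 + 11/6) = 17/6; numerator = 2(1) = 2; a_1 = (2)/(17/6) = 12/17
  n = 2: D(2) = 2(2 + 11/6) = 23/3; numerator = 2(12/17) + 1(1) = 41/17; a_2 = (41/17)/(23/3) = 123/391
  n = 3: D(3) = 3(3 + 11/6) = 29/2; numerator = 2(123/391) + 1(12/17) = 522/391; a_3 = (522/391)/(29/2) = 36/391
  n = 4: D(4) = 4(4 + 11/6) = 70/3; numerator = 2(36/391) + 1(123/391) = 195/391; a_4 = (195/391)/(70/3) = 117/5474

r = -1/2; a_0 = 1; a_1 = 12/17; a_2 = 123/391; a_3 = 36/391; a_4 = 117/5474


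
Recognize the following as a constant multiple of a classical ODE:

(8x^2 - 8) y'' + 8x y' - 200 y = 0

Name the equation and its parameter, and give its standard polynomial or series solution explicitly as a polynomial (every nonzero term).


All three coefficients share the factor -8; dividing through by -8 gives  (1 - x^2) y'' - x y' + 25 y = 0.
This matches the Chebyshev equation (1 - x^2) y'' - x y' + n^2 y = 0 (note the -x y' term, not -2x y') with n^2 = 25, so n = 5; the polynomial solution is T_5(x).
With y = sum_k a_k x^k, matching x^k gives (k+2)(k+1) a_{k+2} = (k^2 - n^2) a_k = (k - 5)(k + 5) a_k. The right side vanishes at k = 5, so the series with the parity of 5 terminates at degree 5.
Standard normalization: leading coefficient of T_n is 2^(n-1), so a_5 = 2^4 = 16. Work downward with a_k = (k+1)(k+2) a_{k+2} / ((k - 5)(k + 5)):
  a_3 = (4)(5)(16) / ((3 - 5)(3 + 5)) = 320/(-16) = -20
  a_1 = (2)(3)(-20) / ((1 - 5)(1 + 5)) = -120/(-24) = 5
Hence T_5(x) = 16 x^5 - 20 x^3 + 5 x.

T_5(x); series = 16 x^5 - 20 x^3 + 5 x


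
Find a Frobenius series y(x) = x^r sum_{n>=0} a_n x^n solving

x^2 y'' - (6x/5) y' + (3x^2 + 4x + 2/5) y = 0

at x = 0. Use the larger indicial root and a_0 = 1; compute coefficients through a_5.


Write in Frobenius form y'' + (p(x)/x) y' + (q(x)/x^2) y = 0:
  p(x) = -6/5,  q(x) = 3x^2 + 4x + 2/5.
Indicial equation: r(r-1) + (-6/5) r + (2/5) = 0 -> roots r_1 = 2, r_2 = 1/5.
Take r = r_1 = 2. Let y(x) = x^r sum_{n>=0} a_n x^n with a_0 = 1.
Substitute y = x^r sum a_n x^n and match x^{r+n}. The recurrence is
  D(n) a_n + 4 a_{n-1} + 3 a_{n-2} = 0,  where D(n) = (r+n)(r+n-1) + (-6/5)(r+n) + (2/5).
  a_n = [-4 a_{n-1} - 3 a_{n-2}] / D(n).
Since the indicial polynomial factors as (r - r_1)(r - r_2), D(n) = (r_1 + n - r_1)(r_1 + n - r_2) = n(n + 9/5).
Evaluating step by step (a_0 = 1):
  n = 1: D(1) = 1(1 + 9/5) = 14/5; numerator = -4(1) = -4; a_1 = (-4)/(14/5) = -10/7
  n = 2: D(2) = 2(2 + 9/5) = 38/5; numerator = -4(-10/7) - 3(1) = 19/7; a_2 = (19/7)/(38/5) = 5/14
  n = 3: D(3) = 3(3 + 9/5) = 72/5; numerator = -4(5/14) - 3(-10/7) = 20/7; a_3 = (20/7)/(72/5) = 25/126
  n = 4: D(4) = 4(4 + 9/5) = 116/5; numerator = -4(25/126) - 3(5/14) = -235/126; a_4 = (-235/126)/(116/5) = -1175/14616
  n = 5: D(5) = 5(5 + 9/5) = 34; numerator = -4(-1175/14616) - 3(25/126) = -500/1827; a_5 = (-500/1827)/(34) = -250/31059

r = 2; a_0 = 1; a_1 = -10/7; a_2 = 5/14; a_3 = 25/126; a_4 = -1175/14616; a_5 = -250/31059


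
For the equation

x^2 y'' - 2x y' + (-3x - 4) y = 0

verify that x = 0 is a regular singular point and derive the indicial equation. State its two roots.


Divide by x^2 to reach normal form y'' + P_1(x) y' + P_2(x) y = 0 with P_1(x) = -2/x and P_2(x) = -3/x - 4/x^2.
x = 0 is a singular point because the y'-coefficient -2/x has a pole at x = 0 and the y-coefficient -3/x - 4/x^2 has a pole at x = 0.
It is a regular singular point because x P_1(x) = p(x) = -2 and x^2 P_2(x) = q(x) = -3x - 4 are polynomials, hence analytic at x = 0.
p(0) = -2,  q(0) = -4.
Indicial equation: r(r-1) + p(0) r + q(0) = 0, i.e. r^2 + (p(0) - 1) r + q(0) = 0, i.e. r^2 - 3 r - 4 = 0.
Discriminant: (-3)^2 - 4(-4) = 25, so r = (3 ± 5)/2.
Solving: r_1 = 4, r_2 = -1.

indicial: r^2 - 3 r - 4 = 0; roots r_1 = 4, r_2 = -1


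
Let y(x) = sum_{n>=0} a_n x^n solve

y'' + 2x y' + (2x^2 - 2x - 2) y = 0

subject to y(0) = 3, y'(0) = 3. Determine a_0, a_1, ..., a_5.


Ansatz: y(x) = sum_{n>=0} a_n x^n, so y'(x) = sum_{n>=1} n a_n x^(n-1) and y''(x) = sum_{n>=2} n(n-1) a_n x^(n-2).
Substitute into P(x) y'' + Q(x) y' + R(x) y = 0 with P(x) = 1, Q(x) = 2x, R(x) = 2x^2 - 2x - 2, and match powers of x.
Initial conditions: a_0 = 3, a_1 = 3.
Setting the coefficient of each power of x to zero and solving order by order (substituting the coefficients already found):
  x^0: 2 a_2 - 2 a_0 = 0  ->  2 a_2 = 2 a_0 = 6  ->  a_2 = 3
  x^1: 6 a_3 - 2 a_0 = 0  ->  6 a_3 = 2 a_0 = 6  ->  a_3 = 1
  x^2: 12 a_4 + 2 a_2 - 2 a_1 + 2 a_0 = 0  ->  12 a_4 = -2 a_2 + 2 a_1 - 2 a_0 = -6  ->  a_4 = -1/2
  x^3: 20 a_5 + 4 a_3 - 2 a_2 + 2 a_1 = 0  ->  20 a_5 = -4 a_3 + 2 a_2 - 2 a_1 = -4  ->  a_5 = -1/5
Truncated series: y(x) = 3 + 3 x + 3 x^2 + x^3 - (1/2) x^4 - (1/5) x^5 + O(x^6).

a_0 = 3; a_1 = 3; a_2 = 3; a_3 = 1; a_4 = -1/2; a_5 = -1/5


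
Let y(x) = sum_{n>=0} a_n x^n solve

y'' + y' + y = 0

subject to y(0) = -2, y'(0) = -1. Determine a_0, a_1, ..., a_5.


Ansatz: y(x) = sum_{n>=0} a_n x^n, so y'(x) = sum_{n>=1} n a_n x^(n-1) and y''(x) = sum_{n>=2} n(n-1) a_n x^(n-2).
Substitute into P(x) y'' + Q(x) y' + R(x) y = 0 with P(x) = 1, Q(x) = 1, R(x) = 1, and match powers of x.
Initial conditions: a_0 = -2, a_1 = -1.
Setting the coefficient of each power of x to zero and solving order by order (substituting the coefficients already found):
  x^0: 2 a_2 + a_1 + a_0 = 0  ->  2 a_2 = -a_1 - a_0 = 3  ->  a_2 = 3/2
  x^1: 6 a_3 + 2 a_2 + a_1 = 0  ->  6 a_3 = -2 a_2 - a_1 = -2  ->  a_3 = -1/3
  x^2: 12 a_4 + 3 a_3 + a_2 = 0  ->  12 a_4 = -3 a_3 - a_2 = -1/2  ->  a_4 = -1/24
  x^3: 20 a_5 + 4 a_4 + a_3 = 0  ->  20 a_5 = -4 a_4 - a_3 = 1/2  ->  a_5 = 1/40
Truncated series: y(x) = -2 - x + (3/2) x^2 - (1/3) x^3 - (1/24) x^4 + (1/40) x^5 + O(x^6).

a_0 = -2; a_1 = -1; a_2 = 3/2; a_3 = -1/3; a_4 = -1/24; a_5 = 1/40


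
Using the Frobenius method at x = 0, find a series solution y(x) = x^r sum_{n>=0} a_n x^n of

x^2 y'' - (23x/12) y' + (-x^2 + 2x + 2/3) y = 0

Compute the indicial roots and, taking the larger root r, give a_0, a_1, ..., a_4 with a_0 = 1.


Write in Frobenius form y'' + (p(x)/x) y' + (q(x)/x^2) y = 0:
  p(x) = -23/12,  q(x) = -x^2 + 2x + 2/3.
Indicial equation: r(r-1) + (-23/12) r + (2/3) = 0 -> roots r_1 = 8/3, r_2 = 1/4.
Take r = r_1 = 8/3. Let y(x) = x^r sum_{n>=0} a_n x^n with a_0 = 1.
Substitute y = x^r sum a_n x^n and match x^{r+n}. The recurrence is
  D(n) a_n + 2 a_{n-1} - 1 a_{n-2} = 0,  where D(n) = (r+n)(r+n-1) + (-23/12)(r+n) + (2/3).
  a_n = [-2 a_{n-1} + 1 a_{n-2}] / D(n).
Since the indicial polynomial factors as (r - r_1)(r - r_2), D(n) = (r_1 + n - r_1)(r_1 + n - r_2) = n(n + 29/12).
Evaluating step by step (a_0 = 1):
  n = 1: D(1) = 1(1 + 29/12) = 41/12; numerator = -2(1) = -2; a_1 = (-2)/(41/12) = -24/41
  n = 2: D(2) = 2(2 + 29/12) = 53/6; numerator = -2(-24/41) + 1(1) = 89/41; a_2 = (89/41)/(53/6) = 534/2173
  n = 3: D(3) = 3(3 + 29/12) = 65/4; numerator = -2(534/2173) + 1(-24/41) = -2340/2173; a_3 = (-2340/2173)/(65/4) = -144/2173
  n = 4: D(4) = 4(4 + 29/12) = 77/3; numerator = -2(-144/2173) + 1(534/2173) = 822/2173; a_4 = (822/2173)/(77/3) = 2466/167321

r = 8/3; a_0 = 1; a_1 = -24/41; a_2 = 534/2173; a_3 = -144/2173; a_4 = 2466/167321


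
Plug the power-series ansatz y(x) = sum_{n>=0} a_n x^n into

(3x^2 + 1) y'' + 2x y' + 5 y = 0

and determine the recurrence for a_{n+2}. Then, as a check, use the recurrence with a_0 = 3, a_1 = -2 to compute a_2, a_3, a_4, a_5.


Substitute y = sum_n a_n x^n.
(1 + 3 x^2) y'' contributes (n+2)(n+1) a_{n+2} + 3 n(n-1) a_n at x^n.
2 x y'(x) contributes 2 n a_n at x^n.
5 y(x) contributes 5 a_n at x^n.
Matching x^n: (n+2)(n+1) a_{n+2} + (3 n(n-1) + 2 n + 5) a_n = 0.
Thus a_{n+2} = (-3 n(n-1) - 2 n - 5) / ((n+1)(n+2)) * a_n.

Check with a_0 = 3, a_1 = -2 (apply the recurrence for n = 0, 1, 2, 3): a_0 = 3, a_1 = -2, a_2 = -15/2, a_3 = 7/3, a_4 = 75/8, a_5 = -203/60.

a_(n+2) = (-3 n(n-1) - 2 n - 5) / ((n+1)(n+2)) * a_n; check: a_0 = 3, a_1 = -2, a_2 = -15/2, a_3 = 7/3, a_4 = 75/8, a_5 = -203/60


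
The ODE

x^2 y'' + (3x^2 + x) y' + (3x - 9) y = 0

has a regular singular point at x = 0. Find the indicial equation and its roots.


Divide by x^2 to reach normal form y'' + P_1(x) y' + P_2(x) y = 0 with P_1(x) = 3 + 1/x and P_2(x) = 3/x - 9/x^2.
x = 0 is a singular point because the y'-coefficient 3 + 1/x has a pole at x = 0 and the y-coefficient 3/x - 9/x^2 has a pole at x = 0.
It is a regular singular point because x P_1(x) = p(x) = 3x + 1 and x^2 P_2(x) = q(x) = 3x - 9 are polynomials, hence analytic at x = 0.
p(0) = 1,  q(0) = -9.
Indicial equation: r(r-1) + p(0) r + q(0) = 0, i.e. r^2 + (p(0) - 1) r + q(0) = 0, i.e. r^2 - 9 = 0.
Discriminant: (0)^2 - 4(-9) = 36, so r = (0 ± 6)/2.
Solving: r_1 = 3, r_2 = -3.

indicial: r^2 - 9 = 0; roots r_1 = 3, r_2 = -3


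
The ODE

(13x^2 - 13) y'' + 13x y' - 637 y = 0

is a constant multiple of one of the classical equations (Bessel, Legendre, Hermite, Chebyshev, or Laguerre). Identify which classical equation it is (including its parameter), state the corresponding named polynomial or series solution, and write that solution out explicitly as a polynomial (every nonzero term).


All three coefficients share the factor -13; dividing through by -13 gives  (1 - x^2) y'' - x y' + 49 y = 0.
This matches the Chebyshev equation (1 - x^2) y'' - x y' + n^2 y = 0 (note the -x y' term, not -2x y') with n^2 = 49, so n = 7; the polynomial solution is T_7(x).
With y = sum_k a_k x^k, matching x^k gives (k+2)(k+1) a_{k+2} = (k^2 - n^2) a_k = (k - 7)(k + 7) a_k. The right side vanishes at k = 7, so the series with the parity of 7 terminates at degree 7.
Standard normalization: leading coefficient of T_n is 2^(n-1), so a_7 = 2^6 = 64. Work downward with a_k = (k+1)(k+2) a_{k+2} / ((k - 7)(k + 7)):
  a_5 = (6)(7)(64) / ((5 - 7)(5 + 7)) = 2688/(-24) = -112
  a_3 = (4)(5)(-112) / ((3 - 7)(3 + 7)) = -2240/(-40) = 56
  a_1 = (2)(3)(56) / ((1 - 7)(1 + 7)) = 336/(-48) = -7
Hence T_7(x) = 64 x^7 - 112 x^5 + 56 x^3 - 7 x.

T_7(x); series = 64 x^7 - 112 x^5 + 56 x^3 - 7 x


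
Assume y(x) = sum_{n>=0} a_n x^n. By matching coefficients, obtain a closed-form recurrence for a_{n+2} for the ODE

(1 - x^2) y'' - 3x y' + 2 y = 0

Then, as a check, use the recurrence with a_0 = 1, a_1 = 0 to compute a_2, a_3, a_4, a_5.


Substitute y = sum_n a_n x^n.
(1 - 1 x^2) y'' contributes (n+2)(n+1) a_{n+2} - n(n-1) a_n at x^n.
-3 x y'(x) contributes -3 n a_n at x^n.
2 y(x) contributes 2 a_n at x^n.
Matching x^n: (n+2)(n+1) a_{n+2} + (-n(n-1) - 3 n + 2) a_n = 0.
Thus a_{n+2} = (n(n-1) + 3 n - 2) / ((n+1)(n+2)) * a_n.

Check with a_0 = 1, a_1 = 0 (apply the recurrence for n = 0, 1, 2, 3): a_0 = 1, a_1 = 0, a_2 = -1, a_3 = 0, a_4 = -1/2, a_5 = 0.

a_(n+2) = (n(n-1) + 3 n - 2) / ((n+1)(n+2)) * a_n; check: a_0 = 1, a_1 = 0, a_2 = -1, a_3 = 0, a_4 = -1/2, a_5 = 0


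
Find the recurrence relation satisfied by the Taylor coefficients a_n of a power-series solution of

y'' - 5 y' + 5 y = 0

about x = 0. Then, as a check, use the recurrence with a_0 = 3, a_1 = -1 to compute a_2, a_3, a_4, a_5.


Substitute y = sum_n a_n x^n.
y''(x) has coefficient (n+2)(n+1) a_{n+2} at x^n;
-5 y'(x) has coefficient -5 (n+1) a_{n+1} at x^n;
5 y(x) has coefficient 5 a_n at x^n.
Matching x^n: (n+2)(n+1) a_{n+2} - 5 (n+1) a_{n+1} + 5 a_n = 0.
Thus a_{n+2} = [5 (n+1) a_{n+1} - 5 a_n] / ((n+1)(n+2)).

Check with a_0 = 3, a_1 = -1 (apply the recurrence for n = 0, 1, 2, 3): a_0 = 3, a_1 = -1, a_2 = -10, a_3 = -95/6, a_4 = -125/8, a_5 = -35/3.

a_(n+2) = [5 (n+1) a_(n+1) - 5 a_n] / ((n+1)(n+2)); check: a_0 = 3, a_1 = -1, a_2 = -10, a_3 = -95/6, a_4 = -125/8, a_5 = -35/3


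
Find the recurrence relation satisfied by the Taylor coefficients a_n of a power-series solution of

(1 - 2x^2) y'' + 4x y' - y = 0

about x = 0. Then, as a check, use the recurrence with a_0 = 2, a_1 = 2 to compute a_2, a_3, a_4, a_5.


Substitute y = sum_n a_n x^n.
(1 - 2 x^2) y'' contributes (n+2)(n+1) a_{n+2} - 2 n(n-1) a_n at x^n.
4 x y'(x) contributes 4 n a_n at x^n.
-y(x) contributes -1 a_n at x^n.
Matching x^n: (n+2)(n+1) a_{n+2} + (-2 n(n-1) + 4 n - 1) a_n = 0.
Thus a_{n+2} = (2 n(n-1) - 4 n + 1) / ((n+1)(n+2)) * a_n.

Check with a_0 = 2, a_1 = 2 (apply the recurrence for n = 0, 1, 2, 3): a_0 = 2, a_1 = 2, a_2 = 1, a_3 = -1, a_4 = -1/4, a_5 = -1/20.

a_(n+2) = (2 n(n-1) - 4 n + 1) / ((n+1)(n+2)) * a_n; check: a_0 = 2, a_1 = 2, a_2 = 1, a_3 = -1, a_4 = -1/4, a_5 = -1/20


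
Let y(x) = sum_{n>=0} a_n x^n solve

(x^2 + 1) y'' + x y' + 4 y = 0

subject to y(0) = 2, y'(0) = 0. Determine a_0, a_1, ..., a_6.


Ansatz: y(x) = sum_{n>=0} a_n x^n, so y'(x) = sum_{n>=1} n a_n x^(n-1) and y''(x) = sum_{n>=2} n(n-1) a_n x^(n-2).
Substitute into P(x) y'' + Q(x) y' + R(x) y = 0 with P(x) = x^2 + 1, Q(x) = x, R(x) = 4, and match powers of x.
Initial conditions: a_0 = 2, a_1 = 0.
Setting the coefficient of each power of x to zero and solving order by order (substituting the coefficients already found):
  x^0: 2 a_2 + 4 a_0 = 0  ->  2 a_2 = -4 a_0 = -8  ->  a_2 = -4
  x^1: 6 a_3 + 5 a_1 = 0  ->  6 a_3 = -5 a_1 = 0  ->  a_3 = 0
  x^2: 12 a_4 + 8 a_2 = 0  ->  12 a_4 = -8 a_2 = 32  ->  a_4 = 8/3
  x^3: 20 a_5 + 13 a_3 = 0  ->  20 a_5 = -13 a_3 = 0  ->  a_5 = 0
  x^4: 30 a_6 + 20 a_4 = 0  ->  30 a_6 = -20 a_4 = -160/3  ->  a_6 = -16/9
Truncated series: y(x) = 2 - 4 x^2 + (8/3) x^4 - (16/9) x^6 + O(x^7).

a_0 = 2; a_1 = 0; a_2 = -4; a_3 = 0; a_4 = 8/3; a_5 = 0; a_6 = -16/9


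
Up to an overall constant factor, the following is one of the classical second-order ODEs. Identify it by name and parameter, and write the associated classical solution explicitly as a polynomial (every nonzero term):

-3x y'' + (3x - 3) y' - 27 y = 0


All three coefficients share the factor -3; dividing through by -3 gives  x y'' + (1 - x) y' + 9 y = 0.
This matches the Laguerre equation x y'' + (1 - x) y' + n y = 0 with n = 9; the polynomial solution is L_9(x).
With y = sum_k a_k x^k, matching x^k gives (k+1)k a_{k+1} + (k+1) a_{k+1} - k a_k + n a_k = 0, i.e. (k+1)^2 a_{k+1} = (k - n) a_k = (k - 9) a_k. The right side vanishes at k = 9, so the series terminates at degree 9.
Standard normalization L_n(0) = 1 gives a_0 = 1. Work upward with a_{k+1} = (k - 9) a_k / (k+1)^2:
  a_1 = (0 - 9)(1) / 1^2 = -9/1 = -9
  a_2 = (1 - 9)(-9) / 2^2 = 72/4 = 18
  a_3 = (2 - 9)(18) / 3^2 = -126/9 = -14
  a_4 = (3 - 9)(-14) / 4^2 = 84/16 = 21/4
  a_5 = (4 - 9)(21/4) / 5^2 = (-105/4)/25 = -21/20
  a_6 = (5 - 9)(-21/20) / 6^2 = (21/5)/36 = 7/60
  a_7 = (6 - 9)(7/60) / 7^2 = (-7/20)/49 = -1/140
  a_8 = (7 - 9)(-1/140) / 8^2 = (1/70)/64 = 1/4480
  a_9 = (8 - 9)(1/4480) / 9^2 = (-1/4480)/81 = -1/362880
Hence L_9(x) = -x^9/362880 + x^8/4480 - x^7/140 + 7 x^6/60 - 21 x^5/20 + 21 x^4/4 - 14 x^3 + 18 x^2 - 9 x + 1.

L_9(x); series = -x^9/362880 + x^8/4480 - x^7/140 + 7 x^6/60 - 21 x^5/20 + 21 x^4/4 - 14 x^3 + 18 x^2 - 9 x + 1


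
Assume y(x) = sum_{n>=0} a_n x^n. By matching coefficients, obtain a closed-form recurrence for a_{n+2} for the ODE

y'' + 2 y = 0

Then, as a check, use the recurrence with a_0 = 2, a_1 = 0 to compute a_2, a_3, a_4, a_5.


Substitute y = sum_n a_n x^n into y'' + (const) y = 0.
y''(x) = sum_{n>=0} (n+2)(n+1) a_{n+2} x^n.
The ODE becomes sum_n [(n+2)(n+1) a_{n+2} + 2 a_n] x^n = 0.
Setting each coefficient to zero gives the recurrence:
  (n+2)(n+1) a_{n+2} + 2 a_n = 0,
  a_{n+2} = -2 / ((n+1)(n+2)) a_n.

Check with a_0 = 2, a_1 = 0 (apply the recurrence for n = 0, 1, 2, 3): a_0 = 2, a_1 = 0, a_2 = -2, a_3 = 0, a_4 = 1/3, a_5 = 0.

a_{n+2} = -2/((n+1)(n+2)) * a_n; check: a_0 = 2, a_1 = 0, a_2 = -2, a_3 = 0, a_4 = 1/3, a_5 = 0


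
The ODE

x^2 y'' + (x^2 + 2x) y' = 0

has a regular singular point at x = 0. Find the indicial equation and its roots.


Divide by x^2 to reach normal form y'' + P_1(x) y' + P_2(x) y = 0 with P_1(x) = 1 + 2/x and P_2(x) = 0.
x = 0 is a singular point because the y'-coefficient 1 + 2/x has a pole at x = 0.
It is a regular singular point because x P_1(x) = p(x) = x + 2 and x^2 P_2(x) = q(x) = 0 are polynomials, hence analytic at x = 0.
p(0) = 2,  q(0) = 0.
Indicial equation: r(r-1) + p(0) r + q(0) = 0, i.e. r^2 + (p(0) - 1) r + q(0) = 0, i.e. r^2 + 1 r = 0.
Discriminant: (1)^2 - 4(0) = 1, so r = (-1 ± 1)/2.
Solving: r_1 = 0, r_2 = -1.

indicial: r^2 + 1 r = 0; roots r_1 = 0, r_2 = -1


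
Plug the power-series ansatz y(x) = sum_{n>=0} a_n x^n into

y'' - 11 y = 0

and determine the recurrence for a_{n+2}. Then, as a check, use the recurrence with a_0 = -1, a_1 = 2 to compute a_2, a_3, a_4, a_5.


Substitute y = sum_n a_n x^n into y'' + (const) y = 0.
y''(x) = sum_{n>=0} (n+2)(n+1) a_{n+2} x^n.
The ODE becomes sum_n [(n+2)(n+1) a_{n+2} - 11 a_n] x^n = 0.
Setting each coefficient to zero gives the recurrence:
  (n+2)(n+1) a_{n+2} - 11 a_n = 0,
  a_{n+2} = 11 / ((n+1)(n+2)) a_n.

Check with a_0 = -1, a_1 = 2 (apply the recurrence for n = 0, 1, 2, 3): a_0 = -1, a_1 = 2, a_2 = -11/2, a_3 = 11/3, a_4 = -121/24, a_5 = 121/60.

a_{n+2} = 11/((n+1)(n+2)) * a_n; check: a_0 = -1, a_1 = 2, a_2 = -11/2, a_3 = 11/3, a_4 = -121/24, a_5 = 121/60


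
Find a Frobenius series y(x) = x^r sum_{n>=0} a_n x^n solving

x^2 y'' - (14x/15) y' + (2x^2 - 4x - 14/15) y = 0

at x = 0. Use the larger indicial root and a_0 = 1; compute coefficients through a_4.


Write in Frobenius form y'' + (p(x)/x) y' + (q(x)/x^2) y = 0:
  p(x) = -14/15,  q(x) = 2x^2 - 4x - 14/15.
Indicial equation: r(r-1) + (-14/15) r + (-14/15) = 0 -> roots r_1 = 7/3, r_2 = -2/5.
Take r = r_1 = 7/3. Let y(x) = x^r sum_{n>=0} a_n x^n with a_0 = 1.
Substitute y = x^r sum a_n x^n and match x^{r+n}. The recurrence is
  D(n) a_n - 4 a_{n-1} + 2 a_{n-2} = 0,  where D(n) = (r+n)(r+n-1) + (-14/15)(r+n) + (-14/15).
  a_n = [4 a_{n-1} - 2 a_{n-2}] / D(n).
Since the indicial polynomial factors as (r - r_1)(r - r_2), D(n) = (r_1 + n - r_1)(r_1 + n - r_2) = n(n + 41/15).
Evaluating step by step (a_0 = 1):
  n = 1: D(1) = 1(1 + 41/15) = 56/15; numerator = 4(1) = 4; a_1 = (4)/(56/15) = 15/14
  n = 2: D(2) = 2(2 + 41/15) = 142/15; numerator = 4(15/14) - 2(1) = 16/7; a_2 = (16/7)/(142/15) = 120/497
  n = 3: D(3) = 3(3 + 41/15) = 86/5; numerator = 4(120/497) - 2(15/14) = -585/497; a_3 = (-585/497)/(86/5) = -2925/42742
  n = 4: D(4) = 4(4 + 41/15) = 404/15; numerator = 4(-2925/42742) - 2(120/497) = -2310/3053; a_4 = (-2310/3053)/(404/15) = -17325/616706

r = 7/3; a_0 = 1; a_1 = 15/14; a_2 = 120/497; a_3 = -2925/42742; a_4 = -17325/616706


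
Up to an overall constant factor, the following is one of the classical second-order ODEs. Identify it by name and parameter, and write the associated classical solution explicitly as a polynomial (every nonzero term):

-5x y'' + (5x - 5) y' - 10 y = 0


All three coefficients share the factor -5; dividing through by -5 gives  x y'' + (1 - x) y' + 2 y = 0.
This matches the Laguerre equation x y'' + (1 - x) y' + n y = 0 with n = 2; the polynomial solution is L_2(x).
With y = sum_k a_k x^k, matching x^k gives (k+1)k a_{k+1} + (k+1) a_{k+1} - k a_k + n a_k = 0, i.e. (k+1)^2 a_{k+1} = (k - n) a_k = (k - 2) a_k. The right side vanishes at k = 2, so the series terminates at degree 2.
Standard normalization L_n(0) = 1 gives a_0 = 1. Work upward with a_{k+1} = (k - 2) a_k / (k+1)^2:
  a_1 = (0 - 2)(1) / 1^2 = -2/1 = -2
  a_2 = (1 - 2)(-2) / 2^2 = 2/4 = 1/2
Hence L_2(x) = x^2/2 - 2 x + 1.

L_2(x); series = x^2/2 - 2 x + 1


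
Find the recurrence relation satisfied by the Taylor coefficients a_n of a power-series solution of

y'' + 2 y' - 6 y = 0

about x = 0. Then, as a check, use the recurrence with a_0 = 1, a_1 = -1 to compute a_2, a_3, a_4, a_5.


Substitute y = sum_n a_n x^n.
y''(x) has coefficient (n+2)(n+1) a_{n+2} at x^n;
2 y'(x) has coefficient 2 (n+1) a_{n+1} at x^n;
-6 y(x) has coefficient -6 a_n at x^n.
Matching x^n: (n+2)(n+1) a_{n+2} + 2 (n+1) a_{n+1} - 6 a_n = 0.
Thus a_{n+2} = [-2 (n+1) a_{n+1} + 6 a_n] / ((n+1)(n+2)).

Check with a_0 = 1, a_1 = -1 (apply the recurrence for n = 0, 1, 2, 3): a_0 = 1, a_1 = -1, a_2 = 4, a_3 = -11/3, a_4 = 23/6, a_5 = -79/30.

a_(n+2) = [-2 (n+1) a_(n+1) + 6 a_n] / ((n+1)(n+2)); check: a_0 = 1, a_1 = -1, a_2 = 4, a_3 = -11/3, a_4 = 23/6, a_5 = -79/30


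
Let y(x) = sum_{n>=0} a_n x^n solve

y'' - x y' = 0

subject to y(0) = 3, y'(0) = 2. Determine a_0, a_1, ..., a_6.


Ansatz: y(x) = sum_{n>=0} a_n x^n, so y'(x) = sum_{n>=1} n a_n x^(n-1) and y''(x) = sum_{n>=2} n(n-1) a_n x^(n-2).
Substitute into P(x) y'' + Q(x) y' + R(x) y = 0 with P(x) = 1, Q(x) = -x, R(x) = 0, and match powers of x.
Initial conditions: a_0 = 3, a_1 = 2.
Setting the coefficient of each power of x to zero and solving order by order (substituting the coefficients already found):
  x^0: 2 a_2 = 0  ->  a_2 = 0
  x^1: 6 a_3 - a_1 = 0  ->  6 a_3 = a_1 = 2  ->  a_3 = 1/3
  x^2: 12 a_4 - 2 a_2 = 0  ->  12 a_4 = 2 a_2 = 0  ->  a_4 = 0
  x^3: 20 a_5 - 3 a_3 = 0  ->  20 a_5 = 3 a_3 = 1  ->  a_5 = 1/20
  x^4: 30 a_6 - 4 a_4 = 0  ->  30 a_6 = 4 a_4 = 0  ->  a_6 = 0
Truncated series: y(x) = 3 + 2 x + (1/3) x^3 + (1/20) x^5 + O(x^7).

a_0 = 3; a_1 = 2; a_2 = 0; a_3 = 1/3; a_4 = 0; a_5 = 1/20; a_6 = 0


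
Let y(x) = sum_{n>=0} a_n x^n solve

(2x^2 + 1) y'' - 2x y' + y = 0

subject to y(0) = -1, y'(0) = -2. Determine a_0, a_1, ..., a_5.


Ansatz: y(x) = sum_{n>=0} a_n x^n, so y'(x) = sum_{n>=1} n a_n x^(n-1) and y''(x) = sum_{n>=2} n(n-1) a_n x^(n-2).
Substitute into P(x) y'' + Q(x) y' + R(x) y = 0 with P(x) = 2x^2 + 1, Q(x) = -2x, R(x) = 1, and match powers of x.
Initial conditions: a_0 = -1, a_1 = -2.
Setting the coefficient of each power of x to zero and solving order by order (substituting the coefficients already found):
  x^0: 2 a_2 + a_0 = 0  ->  2 a_2 = -a_0 = 1  ->  a_2 = 1/2
  x^1: 6 a_3 - a_1 = 0  ->  6 a_3 = a_1 = -2  ->  a_3 = -1/3
  x^2: 12 a_4 + a_2 = 0  ->  12 a_4 = -a_2 = -1/2  ->  a_4 = -1/24
  x^3: 20 a_5 + 7 a_3 = 0  ->  20 a_5 = -7 a_3 = 7/3  ->  a_5 = 7/60
Truncated series: y(x) = -1 - 2 x + (1/2) x^2 - (1/3) x^3 - (1/24) x^4 + (7/60) x^5 + O(x^6).

a_0 = -1; a_1 = -2; a_2 = 1/2; a_3 = -1/3; a_4 = -1/24; a_5 = 7/60


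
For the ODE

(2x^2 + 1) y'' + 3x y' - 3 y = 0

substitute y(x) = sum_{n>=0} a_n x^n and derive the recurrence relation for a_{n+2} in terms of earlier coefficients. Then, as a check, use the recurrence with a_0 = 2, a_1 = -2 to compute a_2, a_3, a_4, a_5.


Substitute y = sum_n a_n x^n.
(1 + 2 x^2) y'' contributes (n+2)(n+1) a_{n+2} + 2 n(n-1) a_n at x^n.
3 x y'(x) contributes 3 n a_n at x^n.
-3 y(x) contributes -3 a_n at x^n.
Matching x^n: (n+2)(n+1) a_{n+2} + (2 n(n-1) + 3 n - 3) a_n = 0.
Thus a_{n+2} = (-2 n(n-1) - 3 n + 3) / ((n+1)(n+2)) * a_n.

Check with a_0 = 2, a_1 = -2 (apply the recurrence for n = 0, 1, 2, 3): a_0 = 2, a_1 = -2, a_2 = 3, a_3 = 0, a_4 = -7/4, a_5 = 0.

a_(n+2) = (-2 n(n-1) - 3 n + 3) / ((n+1)(n+2)) * a_n; check: a_0 = 2, a_1 = -2, a_2 = 3, a_3 = 0, a_4 = -7/4, a_5 = 0


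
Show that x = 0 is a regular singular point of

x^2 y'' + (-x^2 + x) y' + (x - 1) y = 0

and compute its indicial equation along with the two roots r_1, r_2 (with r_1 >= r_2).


Divide by x^2 to reach normal form y'' + P_1(x) y' + P_2(x) y = 0 with P_1(x) = -1 + 1/x and P_2(x) = 1/x - 1/x^2.
x = 0 is a singular point because the y'-coefficient -1 + 1/x has a pole at x = 0 and the y-coefficient 1/x - 1/x^2 has a pole at x = 0.
It is a regular singular point because x P_1(x) = p(x) = 1 - x and x^2 P_2(x) = q(x) = x - 1 are polynomials, hence analytic at x = 0.
p(0) = 1,  q(0) = -1.
Indicial equation: r(r-1) + p(0) r + q(0) = 0, i.e. r^2 + (p(0) - 1) r + q(0) = 0, i.e. r^2 - 1 = 0.
Discriminant: (0)^2 - 4(-1) = 4, so r = (0 ± 2)/2.
Solving: r_1 = 1, r_2 = -1.

indicial: r^2 - 1 = 0; roots r_1 = 1, r_2 = -1


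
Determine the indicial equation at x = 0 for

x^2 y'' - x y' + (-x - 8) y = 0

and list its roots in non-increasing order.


Divide by x^2 to reach normal form y'' + P_1(x) y' + P_2(x) y = 0 with P_1(x) = -1/x and P_2(x) = -1/x - 8/x^2.
x = 0 is a singular point because the y'-coefficient -1/x has a pole at x = 0 and the y-coefficient -1/x - 8/x^2 has a pole at x = 0.
It is a regular singular point because x P_1(x) = p(x) = -1 and x^2 P_2(x) = q(x) = -x - 8 are polynomials, hence analytic at x = 0.
p(0) = -1,  q(0) = -8.
Indicial equation: r(r-1) + p(0) r + q(0) = 0, i.e. r^2 + (p(0) - 1) r + q(0) = 0, i.e. r^2 - 2 r - 8 = 0.
Discriminant: (-2)^2 - 4(-8) = 36, so r = (2 ± 6)/2.
Solving: r_1 = 4, r_2 = -2.

indicial: r^2 - 2 r - 8 = 0; roots r_1 = 4, r_2 = -2


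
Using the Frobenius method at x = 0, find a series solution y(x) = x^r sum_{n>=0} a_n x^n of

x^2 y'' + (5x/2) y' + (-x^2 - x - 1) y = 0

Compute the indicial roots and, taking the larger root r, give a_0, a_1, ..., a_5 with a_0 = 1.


Write in Frobenius form y'' + (p(x)/x) y' + (q(x)/x^2) y = 0:
  p(x) = 5/2,  q(x) = -x^2 - x - 1.
Indicial equation: r(r-1) + (5/2) r + (-1) = 0 -> roots r_1 = 1/2, r_2 = -2.
Take r = r_1 = 1/2. Let y(x) = x^r sum_{n>=0} a_n x^n with a_0 = 1.
Substitute y = x^r sum a_n x^n and match x^{r+n}. The recurrence is
  D(n) a_n - 1 a_{n-1} - 1 a_{n-2} = 0,  where D(n) = (r+n)(r+n-1) + (5/2)(r+n) + (-1).
  a_n = [1 a_{n-1} + 1 a_{n-2}] / D(n).
Since the indicial polynomial factors as (r - r_1)(r - r_2), D(n) = (r_1 + n - r_1)(r_1 + n - r_2) = n(n + 5/2).
Evaluating step by step (a_0 = 1):
  n = 1: D(1) = 1(1 + 5/2) = 7/2; numerator = 1(1) = 1; a_1 = (1)/(7/2) = 2/7
  n = 2: D(2) = 2(2 + 5/2) = 9; numerator = 1(2/7) + 1(1) = 9/7; a_2 = (9/7)/(9) = 1/7
  n = 3: D(3) = 3(3 + 5/2) = 33/2; numerator = 1(1/7) + 1(2/7) = 3/7; a_3 = (3/7)/(33/2) = 2/77
  n = 4: D(4) = 4(4 + 5/2) = 26; numerator = 1(2/77) + 1(1/7) = 13/77; a_4 = (13/77)/(26) = 1/154
  n = 5: D(5) = 5(5 + 5/2) = 75/2; numerator = 1(1/154) + 1(2/77) = 5/154; a_5 = (5/154)/(75/2) = 1/1155

r = 1/2; a_0 = 1; a_1 = 2/7; a_2 = 1/7; a_3 = 2/77; a_4 = 1/154; a_5 = 1/1155
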